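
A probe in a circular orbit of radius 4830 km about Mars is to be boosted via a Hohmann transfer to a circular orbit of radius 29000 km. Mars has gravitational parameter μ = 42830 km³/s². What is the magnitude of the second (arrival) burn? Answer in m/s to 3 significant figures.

Δv₂ = 566 m/s

The Hohmann ellipse has a_t = (r₁ + r₂)/2 = 16915 km.
Circular speed at r = 29000 km: v_c = √(μ/r) = 1.2153 km/s.
Vis-viva on the transfer ellipse at r = 29000 km gives v_t = √[μ(2/r − 1/a_t)] = 0.64940 km/s.
Δv₂ = |v_t − v_c| = |0.64940 − 1.2153| = 0.5659 km/s.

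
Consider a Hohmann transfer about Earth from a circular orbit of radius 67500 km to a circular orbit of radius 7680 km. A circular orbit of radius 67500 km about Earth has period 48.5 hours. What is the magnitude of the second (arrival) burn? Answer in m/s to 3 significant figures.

From Kepler's third law T² = 4π²r³/μ at r = 67500 km, T = 48.5 hours = 48.5 × 3600 s = 1.746×10^5 s: μ = 4π²r³/T² = 3.98275×10^5 km³/s².
The Hohmann ellipse has a_t = (r₁ + r₂)/2 = 37590 km.
Circular speed at r = 7680 km: v_c = √(μ/r) = 7.201 km/s.
Transfer-orbit speed at the same r (vis-viva, a = a_t): v_t = √[μ(2/r − 1/a_t)] = 9.650 km/s.
Δv₂ = |v_t − v_c| = |9.650 − 7.201| = 2.449 km/s.

Δv₂ = 2450 m/s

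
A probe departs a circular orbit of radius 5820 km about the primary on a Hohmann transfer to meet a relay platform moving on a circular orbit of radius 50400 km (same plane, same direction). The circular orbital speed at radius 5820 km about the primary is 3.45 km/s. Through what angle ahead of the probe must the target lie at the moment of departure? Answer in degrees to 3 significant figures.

From the circular-orbit relation v² = μ/r at r = 5820 km: μ = v²r = (3.45)² × 5820 = 69272.6 km³/s².
Semi-major axis of the transfer orbit: a_t = (5820 + 50400)/2 = 28110 km.
Transfer time t = π√(a_t³/μ) = 56254.9 s.
Target angular speed ω₂ = √(μ/r₂³) = 2.32613×10^-5 rad/s.
Angle swept by the target during transfer: ω₂·t = 1.3086 rad = 74.98°.
Arrival is 180° from departure on the ellipse, so φ = 180° − 74.98° = 105°.

φ = 105°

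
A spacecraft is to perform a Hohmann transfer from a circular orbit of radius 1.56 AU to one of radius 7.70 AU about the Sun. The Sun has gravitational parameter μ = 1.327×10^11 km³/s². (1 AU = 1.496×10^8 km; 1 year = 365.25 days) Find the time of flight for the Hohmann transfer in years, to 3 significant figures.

In km: r₁ = 1.56 × 1.496×10^8 = 2.33376×10^8 km; r₂ = 7.70 × 1.496×10^8 = 1.15192×10^9 km.
Transfer-ellipse semi-major axis a_t = (r₁ + r₂)/2 = (2.33376×10^8 + 1.15192×10^9)/2 = 6.92648×10^8 km.
Half the transfer-orbit period gives t = π√(a_t³/μ) = 1.572×10^8 s.
Converting: 1.572×10^8 s ÷ 3.15576×10^7 s/year (365.25 × 86400) = 4.98 years.

t = 4.98 years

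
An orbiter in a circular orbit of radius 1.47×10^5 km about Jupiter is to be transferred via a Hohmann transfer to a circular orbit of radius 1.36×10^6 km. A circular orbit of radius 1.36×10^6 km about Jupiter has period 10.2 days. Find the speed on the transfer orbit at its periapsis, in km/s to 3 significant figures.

From Kepler's third law T² = 4π²r³/μ at r = 1.36×10^6 km, T = 10.2 days = 10.2 × 86400 s = 8.8128×10^5 s: μ = 4π²r³/T² = 1.27864×10^8 km³/s².
The Hohmann ellipse has a_t = (r₁ + r₂)/2 = 7.535×10^5 km.
At periapsis, r = 1.470×10^5 km.
From the vis-viva equation, v = √[μ(2/r − 1/a_t)] = 39.62 km/s.

v = 39.6 km/s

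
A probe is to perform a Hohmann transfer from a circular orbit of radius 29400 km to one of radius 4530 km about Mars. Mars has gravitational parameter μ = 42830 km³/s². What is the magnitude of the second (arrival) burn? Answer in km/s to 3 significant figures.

Semi-major axis of the transfer orbit: a_t = (29400 + 4530)/2 = 16965 km.
Circular speed at r = 4530 km: v_c = √(μ/r) = 3.075 km/s.
Vis-viva on the transfer ellipse at r = 4530 km gives v_t = √[μ(2/r − 1/a_t)] = 4.048 km/s.
Δv₂ = |v_t − v_c| = |4.048 − 3.075| = 0.9730 km/s.

Δv₂ = 0.973 km/s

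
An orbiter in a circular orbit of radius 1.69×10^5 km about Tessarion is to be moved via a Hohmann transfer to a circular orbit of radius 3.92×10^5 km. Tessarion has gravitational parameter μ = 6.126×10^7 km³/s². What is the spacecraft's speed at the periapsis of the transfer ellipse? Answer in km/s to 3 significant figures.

The Hohmann ellipse has a_t = (r₁ + r₂)/2 = 2.805×10^5 km.
At periapsis, r = 1.690×10^5 km.
From the vis-viva equation, v = √[μ(2/r − 1/a_t)] = 22.51 km/s.

v = 22.5 km/s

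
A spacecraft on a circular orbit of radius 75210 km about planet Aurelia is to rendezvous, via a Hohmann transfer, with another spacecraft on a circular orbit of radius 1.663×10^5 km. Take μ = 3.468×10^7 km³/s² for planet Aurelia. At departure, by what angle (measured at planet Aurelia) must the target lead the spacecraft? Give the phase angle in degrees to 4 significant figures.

φ = 68.62°

Transfer-ellipse semi-major axis a_t = (r₁ + r₂)/2 = (75210 + 1.663×10^5)/2 = 1.20755×10^5 km.
The half-period of the transfer ellipse is t = π√(a_t³/μ) = 22390 s.
The target's mean motion on its circular orbit is ω₂ = √(μ/r₂³) = 8.684×10^-5 rad/s.
Angle swept by the target during transfer: ω₂·t = 1.944 rad = 111.38°.
The spacecraft traverses 180° on the transfer ellipse, so the target must lead by 180° − 111.38° = 68.62°.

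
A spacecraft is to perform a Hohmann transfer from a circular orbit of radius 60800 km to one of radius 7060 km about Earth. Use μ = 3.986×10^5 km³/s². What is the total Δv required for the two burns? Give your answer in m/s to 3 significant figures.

Δv = 3940 m/s

Transfer-ellipse semi-major axis a_t = (r₁ + r₂)/2 = (60800 + 7060)/2 = 33930 km.
At r₁ the circular-orbit speed is v₁ = √(μ/r₁) = 2.5605 km/s.
Transfer-orbit speed at r₁ (vis-viva): v_a = √[μ(2/r₁ − 1/a_t)] = 1.1680 km/s.
First burn Δv₁ = |v_a − v₁| = 1.3925 km/s.
At r₂, v₂ = √(μ/r₂) = 7.51392 km/s.
Transfer-orbit speed at r₂: v_p = √[μ(2/r₂ − 1/a_t)] = 10.0583 km/s.
Second burn Δv₂ = |v₂ − v_p| = 2.5444 km/s.
Total Δv = Δv₁ + Δv₂ = 3.937 km/s.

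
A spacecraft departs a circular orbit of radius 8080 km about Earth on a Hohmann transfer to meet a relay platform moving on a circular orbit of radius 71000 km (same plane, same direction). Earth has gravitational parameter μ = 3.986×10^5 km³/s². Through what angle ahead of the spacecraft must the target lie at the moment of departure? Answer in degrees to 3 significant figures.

Semi-major axis of the transfer orbit: a_t = (8080 + 71000)/2 = 39540 km.
Transfer time t = π√(a_t³/μ) = 39123 s.
Target angular speed ω₂ = √(μ/r₂³) = 3.3372×10^-5 rad/s.
Angle swept by the target during transfer: ω₂·t = 1.3056 rad = 74.81°.
Arrival is 180° from departure on the ellipse, so φ = 180° − 74.81° = 105°.

φ = 105°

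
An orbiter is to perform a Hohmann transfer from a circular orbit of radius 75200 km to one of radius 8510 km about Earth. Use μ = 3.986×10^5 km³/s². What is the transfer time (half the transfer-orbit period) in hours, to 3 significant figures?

t = 11.8 hours

Semi-major axis of the transfer orbit: a_t = (75200 + 8510)/2 = 41855 km.
Half the transfer-orbit period gives t = π√(a_t³/μ) = 42610 s.
Converting: 42610 s ÷ 3600 s/hour = 11.8 hours.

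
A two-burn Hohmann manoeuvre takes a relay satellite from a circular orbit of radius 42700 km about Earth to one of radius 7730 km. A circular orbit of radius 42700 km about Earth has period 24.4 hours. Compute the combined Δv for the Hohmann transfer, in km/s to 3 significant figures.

Δv = 3.53 km/s

From Kepler's third law T² = 4π²r³/μ at r = 42700 km, T = 24.4 hours = 24.4 × 3600 s = 87840 s: μ = 4π²r³/T² = 3.98344×10^5 km³/s².
Semi-major axis of the transfer orbit: a_t = (42700 + 7730)/2 = 25215 km.
Circular speed at r₁: v₁ = √(μ/r₁) = √(3.98344×10^5/42700) = 3.054 km/s.
On the transfer ellipse at r₁, v² = μ(2/r − 1/a) gives v_a = √[μ(2/r₁ − 1/a_t)] = 1.691 km/s.
First burn Δv₁ = |v_a − v₁| = 1.363 km/s.
Circular speed at r₂: v₂ = √(μ/r₂) = 7.179 km/s.
Transfer-orbit speed at r₂: v_p = √[μ(2/r₂ − 1/a_t)] = 9.342 km/s.
Second burn Δv₂ = |v₂ − v_p| = 2.163 km/s.
Δv = Δv₁ + Δv₂ = 1.363 + 2.163 = 3.526 km/s.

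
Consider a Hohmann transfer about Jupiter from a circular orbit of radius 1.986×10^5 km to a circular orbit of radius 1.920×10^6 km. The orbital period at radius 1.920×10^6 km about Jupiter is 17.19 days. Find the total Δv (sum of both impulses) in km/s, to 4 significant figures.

Δv = 13.35 km/s

From Kepler's third law T² = 4π²r³/μ at r = 1.920×10^6 km, T = 17.19 days = 17.19 × 86400 s = 1.485216×10^6 s: μ = 4π²r³/T² = 1.26673×10^8 km³/s².
Transfer-ellipse semi-major axis a_t = (r₁ + r₂)/2 = (1.986×10^5 + 1.920×10^6)/2 = 1.0593×10^6 km.
Circular speed at r₁: v₁ = √(μ/r₁) = √(1.26673×10^8/1.986×10^5) = 25.255 km/s.
Transfer-orbit speed at r₁ (vis-viva equation): v_p = √[μ(2/r₁ − 1/a_t)] = 34.001 km/s.
First burn Δv₁ = |v_p − v₁| = 8.746 km/s.
At r₂, v₂ = √(μ/r₂) = 8.123 km/s.
Transfer-orbit speed at r₂: v_a = √[μ(2/r₂ − 1/a_t)] = 3.517 km/s.
Second burn Δv₂ = |v₂ − v_a| = 4.606 km/s.
Total Δv = Δv₁ + Δv₂ = 13.35 km/s.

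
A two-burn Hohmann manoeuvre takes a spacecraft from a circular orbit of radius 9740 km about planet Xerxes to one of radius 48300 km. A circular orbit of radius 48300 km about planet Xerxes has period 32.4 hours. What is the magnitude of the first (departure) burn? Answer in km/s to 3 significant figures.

Δv₁ = 1.68 km/s

From Kepler's third law T² = 4π²r³/μ at r = 48300 km, T = 32.4 hours = 32.4 × 3600 s = 1.1664×10^5 s: μ = 4π²r³/T² = 3.26969×10^5 km³/s².
Transfer-ellipse semi-major axis a_t = (r₁ + r₂)/2 = (9740 + 48300)/2 = 29020 km.
On the circular orbit at r = 9740 km, v_c = √(μ/r) = 5.794 km/s.
Vis-viva on the transfer ellipse at r = 9740 km gives v_t = √[μ(2/r − 1/a_t)] = 7.475 km/s.
Δv₁ = |v_t − v_c| = |7.475 − 5.794| = 1.681 km/s.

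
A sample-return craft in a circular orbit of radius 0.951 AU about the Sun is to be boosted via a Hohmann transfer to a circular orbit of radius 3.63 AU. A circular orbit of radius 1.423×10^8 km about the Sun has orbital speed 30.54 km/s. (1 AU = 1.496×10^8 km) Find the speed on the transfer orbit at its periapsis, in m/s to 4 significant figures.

From the circular-orbit relation v² = μ/r at r = 1.423×10^8 km: μ = v²r = (30.54)² × 1.423×10^8 = 1.32722×10^11 km³/s².
In km: r₁ = 0.951 × 1.496×10^8 = 1.422696×10^8 km; r₂ = 3.63 × 1.496×10^8 = 5.43048×10^8 km.
The Hohmann ellipse has a_t = (r₁ + r₂)/2 = 3.426588×10^8 km.
At periapsis, r = 1.422696×10^8 km.
Applying v² = μ(2/r − 1/a_t): v = 38.45 km/s.

v = 38450 m/s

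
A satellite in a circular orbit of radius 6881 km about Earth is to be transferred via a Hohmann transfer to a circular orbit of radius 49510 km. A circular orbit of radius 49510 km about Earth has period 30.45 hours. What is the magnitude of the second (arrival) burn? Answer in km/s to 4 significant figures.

Δv₂ = 1.436 km/s

From Kepler's third law T² = 4π²r³/μ at r = 49510 km, T = 30.45 hours = 30.45 × 3600 s = 1.0962×10^5 s: μ = 4π²r³/T² = 3.98712×10^5 km³/s².
Semi-major axis of the transfer orbit: a_t = (6881 + 49510)/2 = 28195.5 km.
On the circular orbit at r = 49510 km, v_c = √(μ/r) = 2.838 km/s.
Vis-viva on the transfer ellipse at r = 49510 km gives v_t = √[μ(2/r − 1/a_t)] = 1.402 km/s.
Δv₂ = |v_t − v_c| = |1.402 − 2.838| = 1.436 km/s.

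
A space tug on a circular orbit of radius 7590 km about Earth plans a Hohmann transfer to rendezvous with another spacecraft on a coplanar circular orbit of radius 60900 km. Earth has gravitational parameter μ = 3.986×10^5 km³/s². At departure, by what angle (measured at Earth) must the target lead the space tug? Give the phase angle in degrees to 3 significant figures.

Semi-major axis of the transfer orbit: a_t = (7590 + 60900)/2 = 34245 km.
The half-period of the transfer ellipse is t = π√(a_t³/μ) = 31534 s.
Target angular speed ω₂ = √(μ/r₂³) = 4.2009×10^-5 rad/s.
Angle swept by the target during transfer: ω₂·t = 1.3247 rad = 75.90°.
Arrival is 180° from departure on the ellipse, so φ = 180° − 75.90° = 104°.

φ = 104°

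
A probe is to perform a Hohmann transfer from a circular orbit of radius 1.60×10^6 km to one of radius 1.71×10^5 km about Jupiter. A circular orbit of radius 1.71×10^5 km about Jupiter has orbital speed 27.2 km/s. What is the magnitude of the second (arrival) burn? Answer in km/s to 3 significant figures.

Δv₂ = 9.36 km/s

From the circular-orbit relation v² = μ/r at r = 1.71×10^5 km: μ = v²r = (27.2)² × 1.71×10^5 = 1.26513×10^8 km³/s².
Semi-major axis of the transfer orbit: a_t = (1.600×10^6 + 1.710×10^5)/2 = 8.855×10^5 km.
Circular speed at r = 1.710×10^5 km: v_c = √(μ/r) = 27.200 km/s.
Vis-viva on the transfer ellipse at r = 1.710×10^5 km gives v_t = √[μ(2/r − 1/a_t)] = 36.562 km/s.
Δv₂ = |v_t − v_c| = |36.562 − 27.200| = 9.362 km/s.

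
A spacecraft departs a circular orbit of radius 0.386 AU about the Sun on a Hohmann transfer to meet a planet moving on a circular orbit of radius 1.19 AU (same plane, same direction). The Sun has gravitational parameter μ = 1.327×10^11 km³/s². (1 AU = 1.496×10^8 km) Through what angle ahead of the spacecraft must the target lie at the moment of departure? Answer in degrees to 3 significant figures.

In km: r₁ = 0.386 × 1.496×10^8 = 5.77456×10^7 km; r₂ = 1.19 × 1.496×10^8 = 1.78024×10^8 km.
Transfer-ellipse semi-major axis a_t = (r₁ + r₂)/2 = (5.77456×10^7 + 1.78024×10^8)/2 = 1.178848×10^8 km.
Transfer time t = π√(a_t³/μ) = 1.103827×10^7 s.
The target's mean motion on its circular orbit is ω₂ = √(μ/r₂³) = 1.533620×10^-7 rad/s.
Angle swept by the target during transfer: ω₂·t = 1.69285 rad = 96.99°.
Arrival is 180° from departure on the ellipse, so φ = 180° − 96.99° = 83.0°.

φ = 83.0°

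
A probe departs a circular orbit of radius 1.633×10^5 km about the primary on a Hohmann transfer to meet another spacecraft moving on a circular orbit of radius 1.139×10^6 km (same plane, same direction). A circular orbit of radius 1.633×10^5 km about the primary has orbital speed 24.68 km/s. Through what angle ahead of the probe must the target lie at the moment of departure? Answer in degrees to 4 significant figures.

φ = 102.2°

From the circular-orbit relation v² = μ/r at r = 1.633×10^5 km: μ = v²r = (24.68)² × 1.633×10^5 = 9.94664×10^7 km³/s².
Semi-major axis of the transfer orbit: a_t = (1.633×10^5 + 1.139×10^6)/2 = 6.5115×10^5 km.
The half-period of the transfer ellipse is t = π√(a_t³/μ) = 1.655×10^5 s.
The target's mean motion on its circular orbit is ω₂ = √(μ/r₂³) = 8.205×10^-6 rad/s.
Angle swept by the target during transfer: ω₂·t = 1.358 rad = 77.81°.
Arrival is 180° from departure on the ellipse, so φ = 180° − 77.81° = 102.2°.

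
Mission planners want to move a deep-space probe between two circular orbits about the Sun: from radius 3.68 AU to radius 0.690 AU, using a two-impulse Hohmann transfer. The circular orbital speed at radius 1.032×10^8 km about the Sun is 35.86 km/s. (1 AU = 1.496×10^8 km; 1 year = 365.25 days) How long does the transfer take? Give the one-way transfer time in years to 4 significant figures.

From the circular-orbit relation v² = μ/r at r = 1.032×10^8 km: μ = v²r = (35.86)² × 1.032×10^8 = 1.32709×10^11 km³/s².
In km: r₁ = 3.68 × 1.496×10^8 = 5.50528×10^8 km; r₂ = 0.690 × 1.496×10^8 = 1.03224×10^8 km.
Transfer-ellipse semi-major axis a_t = (r₁ + r₂)/2 = (5.50528×10^8 + 1.03224×10^8)/2 = 3.26876×10^8 km.
By Kepler's third law the transfer-orbit period is T = 2π√(a_t³/μ), so t = T/2 = 5.097×10^7 s.
Converting: 5.097×10^7 s ÷ 3.15576×10^7 s/year (365.25 × 86400) = 1.615 years.

t = 1.615 years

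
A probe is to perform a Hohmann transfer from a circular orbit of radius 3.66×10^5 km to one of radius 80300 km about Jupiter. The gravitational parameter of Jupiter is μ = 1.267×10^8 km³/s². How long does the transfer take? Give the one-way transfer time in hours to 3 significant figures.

Transfer-ellipse semi-major axis a_t = (r₁ + r₂)/2 = (3.660×10^5 + 80300)/2 = 2.2315×10^5 km.
By Kepler's third law the transfer-orbit period is T = 2π√(a_t³/μ), so t = T/2 = 29420 s.
Converting: 29420 s ÷ 3600 s/hour = 8.17 hours.

t = 8.17 hours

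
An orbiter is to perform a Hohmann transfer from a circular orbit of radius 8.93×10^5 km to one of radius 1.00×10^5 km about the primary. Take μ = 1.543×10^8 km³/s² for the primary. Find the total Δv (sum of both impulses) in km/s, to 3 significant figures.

Δv = 20.6 km/s

The Hohmann ellipse has a_t = (r₁ + r₂)/2 = 4.965×10^5 km.
Circular speed at r₁: v₁ = √(μ/r₁) = √(1.543×10^8/8.930×10^5) = 13.1449 km/s.
On the transfer ellipse at r₁, v² = μ(2/r − 1/a) gives v_a = √[μ(2/r₁ − 1/a_t)] = 5.89926 km/s.
First burn Δv₁ = |v_a − v₁| = 7.2456 km/s.
Circular speed at r₂: v₂ = √(μ/r₂) = 39.281 km/s.
Transfer-orbit speed at r₂: v_p = √[μ(2/r₂ − 1/a_t)] = 52.680 km/s.
Second burn Δv₂ = |v₂ − v_p| = 13.399 km/s.
Total Δv = Δv₁ + Δv₂ = 20.64 km/s.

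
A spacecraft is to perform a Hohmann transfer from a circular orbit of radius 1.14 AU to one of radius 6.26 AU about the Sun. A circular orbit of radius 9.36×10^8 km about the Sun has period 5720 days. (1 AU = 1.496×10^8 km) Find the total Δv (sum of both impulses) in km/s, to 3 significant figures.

Δv = 13.7 km/s

From Kepler's third law T² = 4π²r³/μ at r = 9.36×10^8 km, T = 5720 days = 5720 × 86400 s = 4.94208×10^8 s: μ = 4π²r³/T² = 1.32546×10^11 km³/s².
In km: r₁ = 1.14 × 1.496×10^8 = 1.70544×10^8 km; r₂ = 6.26 × 1.496×10^8 = 9.36496×10^8 km.
The Hohmann ellipse has a_t = (r₁ + r₂)/2 = 5.5352×10^8 km.
At r₁ the circular-orbit speed is v₁ = √(μ/r₁) = 27.878 km/s.
On the transfer ellipse at r₁, v² = μ(2/r − 1/a) gives v_p = √[μ(2/r₁ − 1/a_t)] = 36.262 km/s.
First burn Δv₁ = |v_p − v₁| = 8.384 km/s.
At r₂, v₂ = √(μ/r₂) = 11.897 km/s.
Transfer-orbit speed at r₂: v_a = √[μ(2/r₂ − 1/a_t)] = 6.6036 km/s.
Second burn Δv₂ = |v₂ − v_a| = 5.293 km/s.
Δv = Δv₁ + Δv₂ = 8.384 + 5.293 = 13.68 km/s.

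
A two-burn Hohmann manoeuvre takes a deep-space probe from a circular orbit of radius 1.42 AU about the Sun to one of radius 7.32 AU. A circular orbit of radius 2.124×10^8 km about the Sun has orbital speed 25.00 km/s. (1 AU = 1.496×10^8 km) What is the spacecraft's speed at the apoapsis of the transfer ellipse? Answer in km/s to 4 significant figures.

v = 6.276 km/s

From the circular-orbit relation v² = μ/r at r = 2.124×10^8 km: μ = v²r = (25.00)² × 2.124×10^8 = 1.32750×10^11 km³/s².
In km: r₁ = 1.42 × 1.496×10^8 = 2.12432×10^8 km; r₂ = 7.32 × 1.496×10^8 = 1.095072×10^9 km.
The Hohmann ellipse has a_t = (r₁ + r₂)/2 = 6.53752×10^8 km.
At apoapsis, r = 1.095072×10^9 km.
Vis-viva: v = √[μ(2/r − 1/a_t)] = √[1.32750×10^11 × (2/1.095072×10^9 − 1/6.53752×10^8)] = 6.276 km/s.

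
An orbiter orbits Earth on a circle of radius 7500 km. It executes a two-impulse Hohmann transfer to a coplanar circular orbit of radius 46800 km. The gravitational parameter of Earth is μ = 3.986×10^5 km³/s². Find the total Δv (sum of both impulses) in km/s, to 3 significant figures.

Semi-major axis of the transfer orbit: a_t = (7500 + 46800)/2 = 27150 km.
Circular speed at r₁: v₁ = √(μ/r₁) = √(3.986×10^5/7500) = 7.290 km/s.
On the transfer ellipse at r₁, vis-viva equation gives v_p = √[μ(2/r₁ − 1/a_t)] = 9.571 km/s.
First burn Δv₁ = |v_p − v₁| = 2.281 km/s.
Circular speed at r₂: v₂ = √(μ/r₂) = 2.91841 km/s.
Transfer-orbit speed at r₂: v_a = √[μ(2/r₂ − 1/a_t)] = 1.53388 km/s.
Second burn Δv₂ = |v₂ − v_a| = 1.385 km/s.
Δv = Δv₁ + Δv₂ = 2.281 + 1.385 = 3.666 km/s.

Δv = 3.67 km/s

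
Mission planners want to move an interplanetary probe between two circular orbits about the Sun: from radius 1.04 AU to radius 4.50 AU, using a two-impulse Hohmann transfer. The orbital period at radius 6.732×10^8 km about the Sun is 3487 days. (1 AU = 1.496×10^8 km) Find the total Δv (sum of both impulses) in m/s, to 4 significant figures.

Δv = 13460 m/s

From Kepler's third law T² = 4π²r³/μ at r = 6.732×10^8 km, T = 3487 days = 3487 × 86400 s = 3.012768×10^8 s: μ = 4π²r³/T² = 1.32697×10^11 km³/s².
In km: r₁ = 1.04 × 1.496×10^8 = 1.55584×10^8 km; r₂ = 4.50 × 1.496×10^8 = 6.732×10^8 km.
Transfer-ellipse semi-major axis a_t = (r₁ + r₂)/2 = (1.55584×10^8 + 6.732×10^8)/2 = 4.14392×10^8 km.
At r₁ the circular-orbit speed is v₁ = √(μ/r₁) = 29.204 km/s.
Transfer-orbit speed at r₁ (vis-viva): v_p = √[μ(2/r₁ − 1/a_t)] = 37.223 km/s.
First burn Δv₁ = |v_p − v₁| = 8.019 km/s.
Circular speed at r₂: v₂ = √(μ/r₂) = 14.04 km/s.
Transfer-orbit speed at r₂: v_a = √[μ(2/r₂ − 1/a_t)] = 8.603 km/s.
Second burn Δv₂ = |v₂ − v_a| = 5.437 km/s.
Δv = Δv₁ + Δv₂ = 8.019 + 5.437 = 13.46 km/s.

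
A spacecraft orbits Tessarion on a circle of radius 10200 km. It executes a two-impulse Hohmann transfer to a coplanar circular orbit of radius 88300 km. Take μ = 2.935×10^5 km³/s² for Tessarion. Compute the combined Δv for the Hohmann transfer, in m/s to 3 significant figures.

The Hohmann ellipse has a_t = (r₁ + r₂)/2 = 49250 km.
Circular speed at r₁: v₁ = √(μ/r₁) = √(2.935×10^5/10200) = 5.3642 km/s.
On the transfer ellipse at r₁, vis-viva equation gives v_p = √[μ(2/r₁ − 1/a_t)] = 7.1826 km/s.
First burn Δv₁ = |v_p − v₁| = 1.8184 km/s.
At r₂, v₂ = √(μ/r₂) = 1.82316 km/s.
Transfer-orbit speed at r₂: v_a = √[μ(2/r₂ − 1/a_t)] = 0.829699 km/s.
Second burn Δv₂ = |v₂ − v_a| = 0.99346 km/s.
Δv = Δv₁ + Δv₂ = 1.8184 + 0.99346 = 2.812 km/s.

Δv = 2810 m/s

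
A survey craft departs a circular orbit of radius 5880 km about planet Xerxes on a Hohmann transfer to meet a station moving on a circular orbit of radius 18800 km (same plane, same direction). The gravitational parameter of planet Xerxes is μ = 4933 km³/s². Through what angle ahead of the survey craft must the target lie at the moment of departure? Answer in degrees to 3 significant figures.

φ = 84.3°

The Hohmann ellipse has a_t = (r₁ + r₂)/2 = 12340 km.
Transfer time t = π√(a_t³/μ) = 61315.05 s.
The target's mean motion on its circular orbit is ω₂ = √(μ/r₂³) = 2.724701×10^-5 rad/s.
Angle swept by the target during transfer: ω₂·t = 1.6707 rad = 95.72°.
The survey craft traverses 180° on the transfer ellipse, so the target must lead by 180° − 95.72° = 84.3°.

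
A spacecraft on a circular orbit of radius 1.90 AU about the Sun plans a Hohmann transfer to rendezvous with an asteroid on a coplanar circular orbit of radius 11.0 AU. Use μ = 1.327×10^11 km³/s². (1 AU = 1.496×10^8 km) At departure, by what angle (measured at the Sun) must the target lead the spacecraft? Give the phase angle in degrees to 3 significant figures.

φ = 99.2°

In km: r₁ = 1.90 × 1.496×10^8 = 2.8424×10^8 km; r₂ = 11.0 × 1.496×10^8 = 1.6456×10^9 km.
Semi-major axis of the transfer orbit: a_t = (2.8424×10^8 + 1.6456×10^9)/2 = 9.6492×10^8 km.
The half-period of the transfer ellipse is t = π√(a_t³/μ) = 2.585×10^8 s.
Target angular speed ω₂ = √(μ/r₂³) = 5.457×10^-9 rad/s.
Angle swept by the target during transfer: ω₂·t = 1.4106 rad = 80.82°.
Arrival is 180° from departure on the ellipse, so φ = 180° − 80.82° = 99.2°.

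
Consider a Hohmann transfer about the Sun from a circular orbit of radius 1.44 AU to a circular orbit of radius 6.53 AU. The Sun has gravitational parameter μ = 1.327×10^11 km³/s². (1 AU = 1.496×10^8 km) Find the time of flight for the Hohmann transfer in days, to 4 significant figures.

In km: r₁ = 1.44 × 1.496×10^8 = 2.15424×10^8 km; r₂ = 6.53 × 1.496×10^8 = 9.76888×10^8 km.
Transfer-ellipse semi-major axis a_t = (r₁ + r₂)/2 = (2.15424×10^8 + 9.76888×10^8)/2 = 5.96156×10^8 km.
By Kepler's third law the transfer-orbit period is T = 2π√(a_t³/μ), so t = T/2 = 1.255×10^8 s.
Converting: 1.255×10^8 s ÷ 86400 s/day = 1453 days.

t = 1453 days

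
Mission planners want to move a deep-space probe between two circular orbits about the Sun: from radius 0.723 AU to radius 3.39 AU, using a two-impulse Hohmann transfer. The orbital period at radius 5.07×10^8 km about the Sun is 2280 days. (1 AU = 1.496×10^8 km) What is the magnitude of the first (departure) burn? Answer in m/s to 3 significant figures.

From Kepler's third law T² = 4π²r³/μ at r = 5.07×10^8 km, T = 2280 days = 2280 × 86400 s = 1.96992×10^8 s: μ = 4π²r³/T² = 1.32583×10^11 km³/s².
In km: r₁ = 0.723 × 1.496×10^8 = 1.081608×10^8 km; r₂ = 3.39 × 1.496×10^8 = 5.07144×10^8 km.
The Hohmann ellipse has a_t = (r₁ + r₂)/2 = 3.076524×10^8 km.
Circular speed at r = 1.081608×10^8 km: v_c = √(μ/r) = 35.01 km/s.
Transfer-orbit speed at the same r (vis-viva, a = a_t): v_t = √[μ(2/r − 1/a_t)] = 44.95 km/s.
Δv₁ = |v_t − v_c| = |44.95 − 35.01| = 9.940 km/s.

Δv₁ = 9940 m/s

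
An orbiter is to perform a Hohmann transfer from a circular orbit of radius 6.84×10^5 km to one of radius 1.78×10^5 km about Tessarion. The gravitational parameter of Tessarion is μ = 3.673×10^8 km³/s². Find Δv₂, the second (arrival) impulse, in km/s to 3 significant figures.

Transfer-ellipse semi-major axis a_t = (r₁ + r₂)/2 = (6.840×10^5 + 1.780×10^5)/2 = 4.310×10^5 km.
On the circular orbit at r = 1.780×10^5 km, v_c = √(μ/r) = 45.43 km/s.
Transfer-orbit speed at the same r (vis-viva, a = a_t): v_t = √[μ(2/r − 1/a_t)] = 57.23 km/s.
Δv₂ = |v_t − v_c| = |57.23 − 45.43| = 11.80 km/s.

Δv₂ = 11.8 km/s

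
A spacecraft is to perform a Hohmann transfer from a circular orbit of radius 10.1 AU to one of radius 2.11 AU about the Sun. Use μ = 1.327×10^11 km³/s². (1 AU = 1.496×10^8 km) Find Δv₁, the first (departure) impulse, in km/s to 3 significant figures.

In km: r₁ = 10.1 × 1.496×10^8 = 1.51096×10^9 km; r₂ = 2.11 × 1.496×10^8 = 3.15656×10^8 km.
Transfer-ellipse semi-major axis a_t = (r₁ + r₂)/2 = (1.51096×10^9 + 3.15656×10^8)/2 = 9.13308×10^8 km.
On the circular orbit at r = 1.51096×10^9 km, v_c = √(μ/r) = 9.371 km/s.
Vis-viva on the transfer ellipse at r = 1.51096×10^9 km gives v_t = √[μ(2/r − 1/a_t)] = 5.509 km/s.
Δv₁ = |v_t − v_c| = |5.509 − 9.371| = 3.862 km/s.

Δv₁ = 3.86 km/s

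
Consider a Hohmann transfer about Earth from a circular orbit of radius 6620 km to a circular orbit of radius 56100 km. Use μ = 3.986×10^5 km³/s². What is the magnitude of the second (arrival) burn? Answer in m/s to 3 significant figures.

Transfer-ellipse semi-major axis a_t = (r₁ + r₂)/2 = (6620 + 56100)/2 = 31360 km.
Circular speed at r = 56100 km: v_c = √(μ/r) = 2.666 km/s.
Transfer-orbit speed at the same r (vis-viva, a = a_t): v_t = √[μ(2/r − 1/a_t)] = 1.225 km/s.
Δv₂ = |v_t − v_c| = |1.225 − 2.666| = 1.441 km/s.

Δv₂ = 1440 m/s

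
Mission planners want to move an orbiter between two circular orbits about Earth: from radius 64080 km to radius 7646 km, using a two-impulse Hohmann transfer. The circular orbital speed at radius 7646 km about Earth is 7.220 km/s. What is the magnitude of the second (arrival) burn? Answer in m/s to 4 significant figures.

Δv₂ = 2431 m/s

From the circular-orbit relation v² = μ/r at r = 7646 km: μ = v²r = (7.220)² × 7646 = 3.98574×10^5 km³/s².
The Hohmann ellipse has a_t = (r₁ + r₂)/2 = 35863 km.
On the circular orbit at r = 7646 km, v_c = √(μ/r) = 7.220 km/s.
Transfer-orbit speed at the same r (vis-viva, a = a_t): v_t = √[μ(2/r − 1/a_t)] = 9.651 km/s.
Δv₂ = |v_t − v_c| = |9.651 − 7.220| = 2.431 km/s.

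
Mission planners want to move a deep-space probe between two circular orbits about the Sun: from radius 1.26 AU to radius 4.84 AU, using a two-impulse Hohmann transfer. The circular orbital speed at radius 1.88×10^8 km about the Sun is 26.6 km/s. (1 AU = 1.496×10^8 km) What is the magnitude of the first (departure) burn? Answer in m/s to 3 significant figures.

Δv₁ = 6900 m/s

From the circular-orbit relation v² = μ/r at r = 1.88×10^8 km: μ = v²r = (26.6)² × 1.88×10^8 = 1.33021×10^11 km³/s².
In km: r₁ = 1.26 × 1.496×10^8 = 1.88496×10^8 km; r₂ = 4.84 × 1.496×10^8 = 7.24064×10^8 km.
Transfer-ellipse semi-major axis a_t = (r₁ + r₂)/2 = (1.88496×10^8 + 7.24064×10^8)/2 = 4.5628×10^8 km.
On the circular orbit at r = 1.88496×10^8 km, v_c = √(μ/r) = 26.565 km/s.
Transfer-orbit speed at the same r (vis-viva, a = a_t): v_t = √[μ(2/r − 1/a_t)] = 33.464 km/s.
Δv₁ = |v_t − v_c| = |33.464 − 26.565| = 6.899 km/s.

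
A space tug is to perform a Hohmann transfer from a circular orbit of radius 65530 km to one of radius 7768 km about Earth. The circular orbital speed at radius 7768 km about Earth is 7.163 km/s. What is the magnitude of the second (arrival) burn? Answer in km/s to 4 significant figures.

From the circular-orbit relation v² = μ/r at r = 7768 km: μ = v²r = (7.163)² × 7768 = 3.98565×10^5 km³/s².
Semi-major axis of the transfer orbit: a_t = (65530 + 7768)/2 = 36649 km.
On the circular orbit at r = 7768 km, v_c = √(μ/r) = 7.163 km/s.
Vis-viva on the transfer ellipse at r = 7768 km gives v_t = √[μ(2/r − 1/a_t)] = 9.578 km/s.
Δv₂ = |v_t − v_c| = |9.578 − 7.163| = 2.415 km/s.

Δv₂ = 2.415 km/s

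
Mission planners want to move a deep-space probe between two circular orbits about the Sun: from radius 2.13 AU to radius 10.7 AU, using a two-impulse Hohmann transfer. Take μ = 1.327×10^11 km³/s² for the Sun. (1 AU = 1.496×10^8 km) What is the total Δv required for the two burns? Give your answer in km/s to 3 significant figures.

In km: r₁ = 2.13 × 1.496×10^8 = 3.18648×10^8 km; r₂ = 10.7 × 1.496×10^8 = 1.60072×10^9 km.
Semi-major axis of the transfer orbit: a_t = (3.18648×10^8 + 1.60072×10^9)/2 = 9.59684×10^8 km.
Circular speed at r₁: v₁ = √(μ/r₁) = √(1.327×10^11/3.18648×10^8) = 20.407 km/s.
On the transfer ellipse at r₁, vis-viva equation gives v_p = √[μ(2/r₁ − 1/a_t)] = 26.356 km/s.
First burn Δv₁ = |v_p − v₁| = 5.949 km/s.
At r₂, v₂ = √(μ/r₂) = 9.10495 km/s.
Transfer-orbit speed at r₂: v_a = √[μ(2/r₂ − 1/a_t)] = 5.24649 km/s.
Second burn Δv₂ = |v₂ − v_a| = 3.858 km/s.
Δv = Δv₁ + Δv₂ = 5.949 + 3.858 = 9.807 km/s.

Δv = 9.81 km/s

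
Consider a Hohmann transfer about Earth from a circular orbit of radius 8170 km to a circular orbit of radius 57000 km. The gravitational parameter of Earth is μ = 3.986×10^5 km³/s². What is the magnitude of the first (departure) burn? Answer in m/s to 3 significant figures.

The Hohmann ellipse has a_t = (r₁ + r₂)/2 = 32585 km.
Circular speed at r = 8170 km: v_c = √(μ/r) = 6.985 km/s.
Transfer-orbit speed at the same r (vis-viva, a = a_t): v_t = √[μ(2/r − 1/a_t)] = 9.238 km/s.
Δv₁ = |v_t − v_c| = |9.238 − 6.985| = 2.253 km/s.

Δv₁ = 2250 m/s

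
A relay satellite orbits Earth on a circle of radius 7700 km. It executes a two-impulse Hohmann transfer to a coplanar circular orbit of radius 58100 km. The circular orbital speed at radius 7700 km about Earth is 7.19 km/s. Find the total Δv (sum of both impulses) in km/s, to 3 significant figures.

Δv = 3.72 km/s

From the circular-orbit relation v² = μ/r at r = 7700 km: μ = v²r = (7.19)² × 7700 = 3.98060×10^5 km³/s².
Transfer-ellipse semi-major axis a_t = (r₁ + r₂)/2 = (7700 + 58100)/2 = 32900 km.
Circular speed at r₁: v₁ = √(μ/r₁) = √(3.98060×10^5/7700) = 7.190 km/s.
Transfer-orbit speed at r₁ (vis-viva): v_p = √[μ(2/r₁ − 1/a_t)] = 9.555 km/s.
First burn Δv₁ = |v_p − v₁| = 2.365 km/s.
Circular speed at r₂: v₂ = √(μ/r₂) = 2.617 km/s.
Transfer-orbit speed at r₂: v_a = √[μ(2/r₂ − 1/a_t)] = 1.266 km/s.
Second burn Δv₂ = |v₂ − v_a| = 1.351 km/s.
Total Δv = Δv₁ + Δv₂ = 3.716 km/s.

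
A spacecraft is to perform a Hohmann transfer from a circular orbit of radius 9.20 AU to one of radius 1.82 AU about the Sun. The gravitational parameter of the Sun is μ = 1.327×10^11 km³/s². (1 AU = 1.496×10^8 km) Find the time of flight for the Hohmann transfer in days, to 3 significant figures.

t = 2360 days

In km: r₁ = 9.20 × 1.496×10^8 = 1.37632×10^9 km; r₂ = 1.82 × 1.496×10^8 = 2.72272×10^8 km.
Semi-major axis of the transfer orbit: a_t = (1.37632×10^9 + 2.72272×10^8)/2 = 8.24296×10^8 km.
By Kepler's third law the transfer-orbit period is T = 2π√(a_t³/μ), so t = T/2 = 2.041×10^8 s.
Converting: 2.041×10^8 s ÷ 86400 s/day = 2360 days.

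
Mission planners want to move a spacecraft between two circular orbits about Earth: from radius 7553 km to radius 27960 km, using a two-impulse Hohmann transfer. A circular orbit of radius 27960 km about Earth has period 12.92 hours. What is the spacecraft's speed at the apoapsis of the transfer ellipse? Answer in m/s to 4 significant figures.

v = 2463 m/s

From Kepler's third law T² = 4π²r³/μ at r = 27960 km, T = 12.92 hours = 12.92 × 3600 s = 46512 s: μ = 4π²r³/T² = 3.98879×10^5 km³/s².
Transfer-ellipse semi-major axis a_t = (r₁ + r₂)/2 = (7553 + 27960)/2 = 17756.5 km.
The apoapsis of the transfer ellipse is at r = 27960 km.
Applying v² = μ(2/r − 1/a_t): v = 2.463 km/s.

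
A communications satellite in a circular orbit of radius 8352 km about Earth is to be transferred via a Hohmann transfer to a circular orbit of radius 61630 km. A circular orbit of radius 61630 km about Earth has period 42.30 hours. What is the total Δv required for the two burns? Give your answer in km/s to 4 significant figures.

Δv = 3.560 km/s

From Kepler's third law T² = 4π²r³/μ at r = 61630 km, T = 42.30 hours = 42.30 × 3600 s = 1.5228×10^5 s: μ = 4π²r³/T² = 3.98520×10^5 km³/s².
Semi-major axis of the transfer orbit: a_t = (8352 + 61630)/2 = 34991 km.
Circular speed at r₁: v₁ = √(μ/r₁) = √(3.98520×10^5/8352) = 6.9076 km/s.
Transfer-orbit speed at r₁ (vis-viva equation): v_p = √[μ(2/r₁ − 1/a_t)] = 9.1674 km/s.
First burn Δv₁ = |v_p − v₁| = 2.2598 km/s.
At r₂, v₂ = √(μ/r₂) = 2.5429 km/s.
Transfer-orbit speed at r₂: v_a = √[μ(2/r₂ − 1/a_t)] = 1.2424 km/s.
Second burn Δv₂ = |v₂ − v_a| = 1.3005 km/s.
Δv = Δv₁ + Δv₂ = 2.2598 + 1.3005 = 3.560 km/s.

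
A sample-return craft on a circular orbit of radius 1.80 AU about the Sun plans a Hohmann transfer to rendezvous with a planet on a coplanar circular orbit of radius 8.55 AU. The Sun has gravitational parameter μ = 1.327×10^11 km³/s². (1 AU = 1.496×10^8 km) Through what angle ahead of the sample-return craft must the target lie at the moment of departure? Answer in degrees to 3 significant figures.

φ = 95.2°

In km: r₁ = 1.80 × 1.496×10^8 = 2.6928×10^8 km; r₂ = 8.55 × 1.496×10^8 = 1.27908×10^9 km.
Semi-major axis of the transfer orbit: a_t = (2.6928×10^8 + 1.27908×10^9)/2 = 7.7418×10^8 km.
The half-period of the transfer ellipse is t = π√(a_t³/μ) = 1.8577×10^8 s.
The target's mean motion on its circular orbit is ω₂ = √(μ/r₂³) = 7.9632×10^-9 rad/s.
Angle swept by the target during transfer: ω₂·t = 1.4793 rad = 84.76°.
Arrival is 180° from departure on the ellipse, so φ = 180° − 84.76° = 95.2°.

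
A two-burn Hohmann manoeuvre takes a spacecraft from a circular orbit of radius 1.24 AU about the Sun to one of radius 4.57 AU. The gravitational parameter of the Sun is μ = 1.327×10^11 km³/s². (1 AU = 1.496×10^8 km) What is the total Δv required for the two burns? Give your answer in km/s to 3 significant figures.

In km: r₁ = 1.24 × 1.496×10^8 = 1.85504×10^8 km; r₂ = 4.57 × 1.496×10^8 = 6.83672×10^8 km.
The Hohmann ellipse has a_t = (r₁ + r₂)/2 = 4.34588×10^8 km.
Circular speed at r₁: v₁ = √(μ/r₁) = √(1.327×10^11/1.85504×10^8) = 26.75 km/s.
Transfer-orbit speed at r₁ (vis-viva equation): v_p = √[μ(2/r₁ − 1/a_t)] = 33.55 km/s.
First burn Δv₁ = |v_p − v₁| = 6.800 km/s.
Circular speed at r₂: v₂ = √(μ/r₂) = 13.932 km/s.
Transfer-orbit speed at r₂: v_a = √[μ(2/r₂ − 1/a_t)] = 9.1023 km/s.
Second burn Δv₂ = |v₂ − v_a| = 4.830 km/s.
Δv = Δv₁ + Δv₂ = 6.800 + 4.830 = 11.63 km/s.

Δv = 11.6 km/s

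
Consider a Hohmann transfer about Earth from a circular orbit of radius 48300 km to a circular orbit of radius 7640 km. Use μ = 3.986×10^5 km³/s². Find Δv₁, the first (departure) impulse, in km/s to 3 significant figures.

Semi-major axis of the transfer orbit: a_t = (48300 + 7640)/2 = 27970 km.
Circular speed at r = 48300 km: v_c = √(μ/r) = 2.8727 km/s.
Transfer-orbit speed at the same r (vis-viva, a = a_t): v_t = √[μ(2/r − 1/a_t)] = 1.5014 km/s.
Δv₁ = |v_t − v_c| = |1.5014 − 2.8727| = 1.371 km/s.

Δv₁ = 1.37 km/s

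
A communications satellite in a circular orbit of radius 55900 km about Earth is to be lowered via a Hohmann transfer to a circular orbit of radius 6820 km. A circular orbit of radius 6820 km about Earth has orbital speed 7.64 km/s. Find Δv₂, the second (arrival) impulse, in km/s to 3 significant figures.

From the circular-orbit relation v² = μ/r at r = 6820 km: μ = v²r = (7.64)² × 6820 = 3.98081×10^5 km³/s².
The Hohmann ellipse has a_t = (r₁ + r₂)/2 = 31360 km.
Circular speed at r = 6820 km: v_c = √(μ/r) = 7.640 km/s.
Transfer-orbit speed at the same r (vis-viva, a = a_t): v_t = √[μ(2/r − 1/a_t)] = 10.20 km/s.
Δv₂ = |v_t − v_c| = |10.20 − 7.640| = 2.560 km/s.

Δv₂ = 2.56 km/s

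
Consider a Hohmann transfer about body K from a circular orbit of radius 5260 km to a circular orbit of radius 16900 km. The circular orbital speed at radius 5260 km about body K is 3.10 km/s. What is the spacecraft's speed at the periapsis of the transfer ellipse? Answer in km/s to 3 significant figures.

v = 3.83 km/s

From the circular-orbit relation v² = μ/r at r = 5260 km: μ = v²r = (3.10)² × 5260 = 50548.6 km³/s².
Transfer-ellipse semi-major axis a_t = (r₁ + r₂)/2 = (5260 + 16900)/2 = 11080 km.
At periapsis, r = 5260 km.
From the vis-viva equation, v = √[μ(2/r − 1/a_t)] = 3.829 km/s.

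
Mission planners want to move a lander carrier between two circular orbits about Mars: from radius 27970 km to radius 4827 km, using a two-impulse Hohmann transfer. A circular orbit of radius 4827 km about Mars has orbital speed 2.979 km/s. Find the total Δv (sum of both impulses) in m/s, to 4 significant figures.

Δv = 1478 m/s

From the circular-orbit relation v² = μ/r at r = 4827 km: μ = v²r = (2.979)² × 4827 = 42836.9 km³/s².
Semi-major axis of the transfer orbit: a_t = (27970 + 4827)/2 = 16398.5 km.
Circular speed at r₁: v₁ = √(μ/r₁) = √(42836.9/27970) = 1.23755 km/s.
On the transfer ellipse at r₁, vis-viva equation gives v_a = √[μ(2/r₁ − 1/a_t)] = 0.671428 km/s.
First burn Δv₁ = |v_a − v₁| = 0.5661 km/s.
At r₂, v₂ = √(μ/r₂) = 2.9790 km/s.
Transfer-orbit speed at r₂: v_p = √[μ(2/r₂ − 1/a_t)] = 3.8906 km/s.
Second burn Δv₂ = |v₂ − v_p| = 0.9116 km/s.
Δv = Δv₁ + Δv₂ = 0.5661 + 0.9116 = 1.478 km/s.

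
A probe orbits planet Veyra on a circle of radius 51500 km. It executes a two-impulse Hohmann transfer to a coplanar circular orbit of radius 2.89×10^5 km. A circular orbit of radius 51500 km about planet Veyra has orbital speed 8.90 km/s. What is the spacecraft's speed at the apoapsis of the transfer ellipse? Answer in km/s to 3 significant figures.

v = 2.07 km/s

From the circular-orbit relation v² = μ/r at r = 51500 km: μ = v²r = (8.90)² × 51500 = 4.07932×10^6 km³/s².
Semi-major axis of the transfer orbit: a_t = (51500 + 2.890×10^5)/2 = 1.7025×10^5 km.
At apoapsis, r = 2.890×10^5 km.
Applying v² = μ(2/r − 1/a_t): v = 2.066 km/s.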